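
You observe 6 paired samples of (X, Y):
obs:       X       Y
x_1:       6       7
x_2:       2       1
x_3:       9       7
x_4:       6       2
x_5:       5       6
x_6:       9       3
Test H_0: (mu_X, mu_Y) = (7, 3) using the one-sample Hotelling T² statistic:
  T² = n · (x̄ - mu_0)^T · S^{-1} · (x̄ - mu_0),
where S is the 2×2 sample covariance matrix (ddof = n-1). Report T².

Step 1 — sample mean vector:
  mean(X) = (6 + 2 + 9 + 6 + 5 + 9) / 6 = 37/6 = 6.1667
  mean(Y) = (7 + 1 + 7 + 2 + 6 + 3) / 6 = 26/6 = 4.3333
  x̄ = (6.1667, 4.3333),  deviation x̄ - mu_0 = (6.1667, 4.3333) - (7, 3) = (-0.8333, 1.3333).

Step 2 — sample covariance matrix, S[i,j] = (1/(n-1)) · Σ_k (x_{k,i} - mean_i) · (x_{k,j} - mean_j), divisor n-1 = 5:
  S[X,X] = ((-0.1667)·(-0.1667) + (-4.1667)·(-4.1667) + (2.8333)·(2.8333) + (-0.1667)·(-0.1667) + (-1.1667)·(-1.1667) + (2.8333)·(2.8333)) / 5 = 34.8333/5 = 6.9667
  S[X,Y] = ((-0.1667)·(2.6667) + (-4.1667)·(-3.3333) + (2.8333)·(2.6667) + (-0.1667)·(-2.3333) + (-1.1667)·(1.6667) + (2.8333)·(-1.3333)) / 5 = 15.6667/5 = 3.1333
  S[Y,Y] = ((2.6667)·(2.6667) + (-3.3333)·(-3.3333) + (2.6667)·(2.6667) + (-2.3333)·(-2.3333) + (1.6667)·(1.6667) + (-1.3333)·(-1.3333)) / 5 = 35.3333/5 = 7.0667
  S = [[6.9667, 3.1333],
 [3.1333, 7.0667]].

Step 3 — invert S. det(S) = 6.9667·7.0667 - (3.1333)² = 39.4133.
  S^{-1} = (1/det) · [[d, -b], [-b, a]] = [[0.1793, -0.0795],
 [-0.0795, 0.1768]].

Step 4 — quadratic form (x̄ - mu_0)^T · S^{-1} · (x̄ - mu_0):
  S^{-1} · (x̄ - mu_0) = (-0.2554, 0.3019),
  (x̄ - mu_0)^T · [...] = (-0.8333)·(-0.2554) + (1.3333)·(0.3019) = 0.6154.

Step 5 — scale by n: T² = 6 · 0.6154 = 3.6925.

T² ≈ 3.6925


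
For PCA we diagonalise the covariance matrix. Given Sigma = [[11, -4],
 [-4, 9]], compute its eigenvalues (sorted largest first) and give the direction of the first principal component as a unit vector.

Step 1 — characteristic polynomial of 2×2 Sigma:
  det(Sigma - λI) = λ² - trace · λ + det = 0.
  trace = 11 + 9 = 20, det = 11·9 - (-4)² = 83.
Step 2 — discriminant:
  Δ = trace² - 4·det = 400 - 332 = 68.
Step 3 — eigenvalues:
  λ = (trace ± √Δ)/2 = (20 ± 8.2462)/2,
  λ_1 = 14.1231,  λ_2 = 5.8769.

Step 4 — unit eigenvector for λ_1: solve (Sigma - λ_1 I)v = 0. First row:
  (11 - 14.1231)·v_x + (-4)·v_y = 0, i.e. (-3.1231)·v_x + (-4)·v_y = 0,
  so v ∝ (b, λ_1 - a) = (-4, 3.1231); multiply by -1 so the first entry is positive: u = (4, -3.1231).
  ||u|| = √((4)² + (-3.1231)²) = √(25.7538) ≈ 5.0748,
  v_1 = u/||u|| ≈ (0.7882, -0.6154) (||v_1|| = 1).

λ_1 = 14.1231,  λ_2 = 5.8769;  v_1 ≈ (0.7882, -0.6154)


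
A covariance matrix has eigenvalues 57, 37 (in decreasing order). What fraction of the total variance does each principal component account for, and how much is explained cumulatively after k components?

Step 1 — total variance = trace(Sigma) = Σ λ_i = 57 + 37 = 94.

Step 2 — fraction explained by component i = λ_i / Σ λ:
  PC1: 57/94 = 0.6064
  PC2: 37/94 = 0.3936

Step 3 — cumulative fraction after k components = (λ_1 + ... + λ_k) / Σ λ:
  k = 1: 57/94 = 0.6064
  k = 2: (57 + 37)/94 = 94/94 = 1

Summary (fraction, with percent):

explained: PC1 0.6064 (60.64%), PC2 0.3936 (39.36%);  cumulative: 0.6064, 1


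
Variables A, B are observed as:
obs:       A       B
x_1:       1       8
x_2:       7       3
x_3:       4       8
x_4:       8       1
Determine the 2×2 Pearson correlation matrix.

Step 1 — column means:
  mean(A) = (1 + 7 + 4 + 8) / 4 = 20/4 = 5
  mean(B) = (8 + 3 + 8 + 1) / 4 = 20/4 = 5

Step 2 — sample variances and covariances s[i,j] = (1/(n-1)) · Σ_k (x_{k,i} - mean_i) · (x_{k,j} - mean_j), with n-1 = 3:
  s[A,A] = ((-4)·(-4) + (2)·(2) + (-1)·(-1) + (3)·(3)) / 3 = 30/3 = 10
  s[A,B] = ((-4)·(3) + (2)·(-2) + (-1)·(3) + (3)·(-4)) / 3 = -31/3 = -10.3333
  s[B,B] = ((3)·(3) + (-2)·(-2) + (3)·(3) + (-4)·(-4)) / 3 = 38/3 = 12.6667
  Sample standard deviations s_i = √(s[i,i]):
  s(A) = √(10) = 3.1623
  s(B) = √(12.6667) = 3.559

Step 3 — r_{ij} = s_{ij} / (s_i · s_j):
  r[A,A] = 1 (diagonal).
  r[A,B] = -10.3333 / (3.1623 · 3.559) = -10.3333 / 11.2546 = -0.9181
  r[B,B] = 1 (diagonal).

R is symmetric with unit diagonal. Assembling:

R = [[1, -0.9181],
 [-0.9181, 1]]


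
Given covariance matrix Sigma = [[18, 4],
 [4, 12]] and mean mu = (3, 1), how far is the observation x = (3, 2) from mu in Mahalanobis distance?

Step 1 — centre the observation: (x - mu) = (0, 1).

Step 2 — invert Sigma. det(Sigma) = 18·12 - (4)² = 200.
  Sigma^{-1} = (1/det) · [[d, -b], [-b, a]] = [[0.06, -0.02],
 [-0.02, 0.09]].

Step 3 — form the quadratic (x - mu)^T · Sigma^{-1} · (x - mu):
  Sigma^{-1} · (x - mu) = (-0.02, 0.09).
  (x - mu)^T · [Sigma^{-1} · (x - mu)] = (0)·(-0.02) + (1)·(0.09) = 0.09.

Step 4 — take square root: d = √(0.09) ≈ 0.3.

d(x, mu) = √(0.09) ≈ 0.3


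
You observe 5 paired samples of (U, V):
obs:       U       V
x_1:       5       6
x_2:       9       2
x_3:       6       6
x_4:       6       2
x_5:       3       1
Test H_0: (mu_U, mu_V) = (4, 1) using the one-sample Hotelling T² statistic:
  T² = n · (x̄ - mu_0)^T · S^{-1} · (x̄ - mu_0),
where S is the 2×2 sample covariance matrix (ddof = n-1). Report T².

Step 1 — sample mean vector:
  mean(U) = (5 + 9 + 6 + 6 + 3) / 5 = 29/5 = 5.8
  mean(V) = (6 + 2 + 6 + 2 + 1) / 5 = 17/5 = 3.4
  x̄ = (5.8, 3.4),  deviation x̄ - mu_0 = (5.8, 3.4) - (4, 1) = (1.8, 2.4).

Step 2 — sample covariance matrix, S[i,j] = (1/(n-1)) · Σ_k (x_{k,i} - mean_i) · (x_{k,j} - mean_j), divisor n-1 = 4:
  S[U,U] = ((-0.8)·(-0.8) + (3.2)·(3.2) + (0.2)·(0.2) + (0.2)·(0.2) + (-2.8)·(-2.8)) / 4 = 18.8/4 = 4.7
  S[U,V] = ((-0.8)·(2.6) + (3.2)·(-1.4) + (0.2)·(2.6) + (0.2)·(-1.4) + (-2.8)·(-2.4)) / 4 = 0.4/4 = 0.1
  S[V,V] = ((2.6)·(2.6) + (-1.4)·(-1.4) + (2.6)·(2.6) + (-1.4)·(-1.4) + (-2.4)·(-2.4)) / 4 = 23.2/4 = 5.8
  S = [[4.7, 0.1],
 [0.1, 5.8]].

Step 3 — invert S. det(S) = 4.7·5.8 - (0.1)² = 27.25.
  S^{-1} = (1/det) · [[d, -b], [-b, a]] = [[0.2128, -0.0037],
 [-0.0037, 0.1725]].

Step 4 — quadratic form (x̄ - mu_0)^T · S^{-1} · (x̄ - mu_0):
  S^{-1} · (x̄ - mu_0) = (0.3743, 0.4073),
  (x̄ - mu_0)^T · [...] = (1.8)·(0.3743) + (2.4)·(0.4073) = 1.6514.

Step 5 — scale by n: T² = 5 · 1.6514 = 8.2569.

T² ≈ 8.2569


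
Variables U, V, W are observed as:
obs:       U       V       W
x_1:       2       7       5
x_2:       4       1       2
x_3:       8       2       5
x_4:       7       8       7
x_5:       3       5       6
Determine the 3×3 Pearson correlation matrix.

Step 1 — column means:
  mean(U) = (2 + 4 + 8 + 7 + 3) / 5 = 24/5 = 4.8
  mean(V) = (7 + 1 + 2 + 8 + 5) / 5 = 23/5 = 4.6
  mean(W) = (5 + 2 + 5 + 7 + 6) / 5 = 25/5 = 5

Step 2 — sample variances and covariances s[i,j] = (1/(n-1)) · Σ_k (x_{k,i} - mean_i) · (x_{k,j} - mean_j), with n-1 = 4:
  s[U,U] = ((-2.8)·(-2.8) + (-0.8)·(-0.8) + (3.2)·(3.2) + (2.2)·(2.2) + (-1.8)·(-1.8)) / 4 = 26.8/4 = 6.7
  s[U,V] = ((-2.8)·(2.4) + (-0.8)·(-3.6) + (3.2)·(-2.6) + (2.2)·(3.4) + (-1.8)·(0.4)) / 4 = -5.4/4 = -1.35
  s[U,W] = ((-2.8)·(0) + (-0.8)·(-3) + (3.2)·(0) + (2.2)·(2) + (-1.8)·(1)) / 4 = 5/4 = 1.25
  s[V,V] = ((2.4)·(2.4) + (-3.6)·(-3.6) + (-2.6)·(-2.6) + (3.4)·(3.4) + (0.4)·(0.4)) / 4 = 37.2/4 = 9.3
  s[V,W] = ((2.4)·(0) + (-3.6)·(-3) + (-2.6)·(0) + (3.4)·(2) + (0.4)·(1)) / 4 = 18/4 = 4.5
  s[W,W] = ((0)·(0) + (-3)·(-3) + (0)·(0) + (2)·(2) + (1)·(1)) / 4 = 14/4 = 3.5
  Sample standard deviations s_i = √(s[i,i]):
  s(U) = √(6.7) = 2.5884
  s(V) = √(9.3) = 3.0496
  s(W) = √(3.5) = 1.8708

Step 3 — r_{ij} = s_{ij} / (s_i · s_j):
  r[U,U] = 1 (diagonal).
  r[U,V] = -1.35 / (2.5884 · 3.0496) = -1.35 / 7.8937 = -0.171
  r[U,W] = 1.25 / (2.5884 · 1.8708) = 1.25 / 4.8425 = 0.2581
  r[V,V] = 1 (diagonal).
  r[V,W] = 4.5 / (3.0496 · 1.8708) = 4.5 / 5.7053 = 0.7887
  r[W,W] = 1 (diagonal).

R is symmetric with unit diagonal. Assembling:

R = [[1, -0.171, 0.2581],
 [-0.171, 1, 0.7887],
 [0.2581, 0.7887, 1]]


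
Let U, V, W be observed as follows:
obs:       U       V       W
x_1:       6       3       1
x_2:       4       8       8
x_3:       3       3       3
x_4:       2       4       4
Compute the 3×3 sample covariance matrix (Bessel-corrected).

Step 1 — column means:
  mean(U) = (6 + 4 + 3 + 2) / 4 = 15/4 = 3.75
  mean(V) = (3 + 8 + 3 + 4) / 4 = 18/4 = 4.5
  mean(W) = (1 + 8 + 3 + 4) / 4 = 16/4 = 4

Step 2 — sample covariance S[i,j] = (1/(n-1)) · Σ_k (x_{k,i} - mean_i) · (x_{k,j} - mean_j), with n-1 = 3.
  S[U,U] = ((2.25)·(2.25) + (0.25)·(0.25) + (-0.75)·(-0.75) + (-1.75)·(-1.75)) / 3 = 8.75/3 = 2.9167
  S[U,V] = ((2.25)·(-1.5) + (0.25)·(3.5) + (-0.75)·(-1.5) + (-1.75)·(-0.5)) / 3 = -0.5/3 = -0.1667
  S[U,W] = ((2.25)·(-3) + (0.25)·(4) + (-0.75)·(-1) + (-1.75)·(0)) / 3 = -5/3 = -1.6667
  S[V,V] = ((-1.5)·(-1.5) + (3.5)·(3.5) + (-1.5)·(-1.5) + (-0.5)·(-0.5)) / 3 = 17/3 = 5.6667
  S[V,W] = ((-1.5)·(-3) + (3.5)·(4) + (-1.5)·(-1) + (-0.5)·(0)) / 3 = 20/3 = 6.6667
  S[W,W] = ((-3)·(-3) + (4)·(4) + (-1)·(-1) + (0)·(0)) / 3 = 26/3 = 8.6667

S is symmetric (S[j,i] = S[i,j]). Assembling:

S = [[2.9167, -0.1667, -1.6667],
 [-0.1667, 5.6667, 6.6667],
 [-1.6667, 6.6667, 8.6667]]


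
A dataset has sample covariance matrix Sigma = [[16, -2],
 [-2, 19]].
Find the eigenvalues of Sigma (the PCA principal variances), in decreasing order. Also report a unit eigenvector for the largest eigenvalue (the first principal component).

Step 1 — characteristic polynomial of 2×2 Sigma:
  det(Sigma - λI) = λ² - trace · λ + det = 0.
  trace = 16 + 19 = 35, det = 16·19 - (-2)² = 300.
Step 2 — discriminant:
  Δ = trace² - 4·det = 1225 - 1200 = 25.
Step 3 — eigenvalues:
  λ = (trace ± √Δ)/2 = (35 ± 5)/2,
  λ_1 = 20,  λ_2 = 15.

Step 4 — unit eigenvector for λ_1: solve (Sigma - λ_1 I)v = 0. First row:
  (16 - 20)·v_x + (-2)·v_y = 0, i.e. (-4)·v_x + (-2)·v_y = 0,
  so v ∝ (b, λ_1 - a) = (-2, 4); multiply by -1 so the first entry is positive: u = (2, -4).
  ||u|| = √((2)² + (-4)²) = √(20) ≈ 4.4721,
  v_1 = u/||u|| ≈ (0.4472, -0.8944) (||v_1|| = 1).

λ_1 = 20,  λ_2 = 15;  v_1 ≈ (0.4472, -0.8944)


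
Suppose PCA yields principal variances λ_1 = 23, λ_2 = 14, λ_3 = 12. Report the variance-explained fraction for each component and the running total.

Step 1 — total variance = trace(Sigma) = Σ λ_i = 23 + 14 + 12 = 49.

Step 2 — fraction explained by component i = λ_i / Σ λ:
  PC1: 23/49 = 0.4694
  PC2: 14/49 = 0.2857
  PC3: 12/49 = 0.2449

Step 3 — cumulative fraction after k components = (λ_1 + ... + λ_k) / Σ λ:
  k = 1: 23/49 = 0.4694
  k = 2: (23 + 14)/49 = 37/49 = 0.7551
  k = 3: (23 + 14 + 12)/49 = 49/49 = 1

Summary (fraction, with percent):

explained: PC1 0.4694 (46.94%), PC2 0.2857 (28.57%), PC3 0.2449 (24.49%);  cumulative: 0.4694, 0.7551, 1


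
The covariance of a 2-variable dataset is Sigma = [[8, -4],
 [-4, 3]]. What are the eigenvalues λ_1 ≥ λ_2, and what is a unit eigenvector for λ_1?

Step 1 — characteristic polynomial of 2×2 Sigma:
  det(Sigma - λI) = λ² - trace · λ + det = 0.
  trace = 8 + 3 = 11, det = 8·3 - (-4)² = 8.
Step 2 — discriminant:
  Δ = trace² - 4·det = 121 - 32 = 89.
Step 3 — eigenvalues:
  λ = (trace ± √Δ)/2 = (11 ± 9.434)/2,
  λ_1 = 10.217,  λ_2 = 0.783.

Step 4 — unit eigenvector for λ_1: solve (Sigma - λ_1 I)v = 0. First row:
  (8 - 10.217)·v_x + (-4)·v_y = 0, i.e. (-2.217)·v_x + (-4)·v_y = 0,
  so v ∝ (b, λ_1 - a) = (-4, 2.217); multiply by -1 so the first entry is positive: u = (4, -2.217).
  ||u|| = √((4)² + (-2.217)²) = √(20.915) ≈ 4.5733,
  v_1 = u/||u|| ≈ (0.8746, -0.4848) (||v_1|| = 1).

λ_1 = 10.217,  λ_2 = 0.783;  v_1 ≈ (0.8746, -0.4848)


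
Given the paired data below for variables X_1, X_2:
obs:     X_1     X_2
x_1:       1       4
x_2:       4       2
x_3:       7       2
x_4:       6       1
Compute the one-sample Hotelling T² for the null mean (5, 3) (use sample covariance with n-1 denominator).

Step 1 — sample mean vector:
  mean(X_1) = (1 + 4 + 7 + 6) / 4 = 18/4 = 4.5
  mean(X_2) = (4 + 2 + 2 + 1) / 4 = 9/4 = 2.25
  x̄ = (4.5, 2.25),  deviation x̄ - mu_0 = (4.5, 2.25) - (5, 3) = (-0.5, -0.75).

Step 2 — sample covariance matrix, S[i,j] = (1/(n-1)) · Σ_k (x_{k,i} - mean_i) · (x_{k,j} - mean_j), divisor n-1 = 3:
  S[X_1,X_1] = ((-3.5)·(-3.5) + (-0.5)·(-0.5) + (2.5)·(2.5) + (1.5)·(1.5)) / 3 = 21/3 = 7
  S[X_1,X_2] = ((-3.5)·(1.75) + (-0.5)·(-0.25) + (2.5)·(-0.25) + (1.5)·(-1.25)) / 3 = -8.5/3 = -2.8333
  S[X_2,X_2] = ((1.75)·(1.75) + (-0.25)·(-0.25) + (-0.25)·(-0.25) + (-1.25)·(-1.25)) / 3 = 4.75/3 = 1.5833
  S = [[7, -2.8333],
 [-2.8333, 1.5833]].

Step 3 — invert S. det(S) = 7·1.5833 - (-2.8333)² = 3.0556.
  S^{-1} = (1/det) · [[d, -b], [-b, a]] = [[0.5182, 0.9273],
 [0.9273, 2.2909]].

Step 4 — quadratic form (x̄ - mu_0)^T · S^{-1} · (x̄ - mu_0):
  S^{-1} · (x̄ - mu_0) = (-0.9545, -2.1818),
  (x̄ - mu_0)^T · [...] = (-0.5)·(-0.9545) + (-0.75)·(-2.1818) = 2.1136.

Step 5 — scale by n: T² = 4 · 2.1136 = 8.4545.

T² ≈ 8.4545


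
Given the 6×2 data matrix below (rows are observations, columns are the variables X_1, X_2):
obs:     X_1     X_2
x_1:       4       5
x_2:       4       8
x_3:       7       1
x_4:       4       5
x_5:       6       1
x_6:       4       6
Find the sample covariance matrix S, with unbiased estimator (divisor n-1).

Step 1 — column means:
  mean(X_1) = (4 + 4 + 7 + 4 + 6 + 4) / 6 = 29/6 = 4.8333
  mean(X_2) = (5 + 8 + 1 + 5 + 1 + 6) / 6 = 26/6 = 4.3333

Step 2 — sample covariance S[i,j] = (1/(n-1)) · Σ_k (x_{k,i} - mean_i) · (x_{k,j} - mean_j), with n-1 = 5.
  S[X_1,X_1] = ((-0.8333)·(-0.8333) + (-0.8333)·(-0.8333) + (2.1667)·(2.1667) + (-0.8333)·(-0.8333) + (1.1667)·(1.1667) + (-0.8333)·(-0.8333)) / 5 = 8.8333/5 = 1.7667
  S[X_1,X_2] = ((-0.8333)·(0.6667) + (-0.8333)·(3.6667) + (2.1667)·(-3.3333) + (-0.8333)·(0.6667) + (1.1667)·(-3.3333) + (-0.8333)·(1.6667)) / 5 = -16.6667/5 = -3.3333
  S[X_2,X_2] = ((0.6667)·(0.6667) + (3.6667)·(3.6667) + (-3.3333)·(-3.3333) + (0.6667)·(0.6667) + (-3.3333)·(-3.3333) + (1.6667)·(1.6667)) / 5 = 39.3333/5 = 7.8667

S is symmetric (S[j,i] = S[i,j]). Assembling:

S = [[1.7667, -3.3333],
 [-3.3333, 7.8667]]


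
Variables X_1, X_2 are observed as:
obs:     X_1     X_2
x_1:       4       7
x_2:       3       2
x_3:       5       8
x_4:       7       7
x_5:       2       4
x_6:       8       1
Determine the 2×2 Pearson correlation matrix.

Step 1 — column means:
  mean(X_1) = (4 + 3 + 5 + 7 + 2 + 8) / 6 = 29/6 = 4.8333
  mean(X_2) = (7 + 2 + 8 + 7 + 4 + 1) / 6 = 29/6 = 4.8333

Step 2 — sample variances and covariances s[i,j] = (1/(n-1)) · Σ_k (x_{k,i} - mean_i) · (x_{k,j} - mean_j), with n-1 = 5:
  s[X_1,X_1] = ((-0.8333)·(-0.8333) + (-1.8333)·(-1.8333) + (0.1667)·(0.1667) + (2.1667)·(2.1667) + (-2.8333)·(-2.8333) + (3.1667)·(3.1667)) / 5 = 26.8333/5 = 5.3667
  s[X_1,X_2] = ((-0.8333)·(2.1667) + (-1.8333)·(-2.8333) + (0.1667)·(3.1667) + (2.1667)·(2.1667) + (-2.8333)·(-0.8333) + (3.1667)·(-3.8333)) / 5 = -1.1667/5 = -0.2333
  s[X_2,X_2] = ((2.1667)·(2.1667) + (-2.8333)·(-2.8333) + (3.1667)·(3.1667) + (2.1667)·(2.1667) + (-0.8333)·(-0.8333) + (-3.8333)·(-3.8333)) / 5 = 42.8333/5 = 8.5667
  Sample standard deviations s_i = √(s[i,i]):
  s(X_1) = √(5.3667) = 2.3166
  s(X_2) = √(8.5667) = 2.9269

Step 3 — r_{ij} = s_{ij} / (s_i · s_j):
  r[X_1,X_1] = 1 (diagonal).
  r[X_1,X_2] = -0.2333 / (2.3166 · 2.9269) = -0.2333 / 6.7804 = -0.0344
  r[X_2,X_2] = 1 (diagonal).

R is symmetric with unit diagonal. Assembling:

R = [[1, -0.0344],
 [-0.0344, 1]]


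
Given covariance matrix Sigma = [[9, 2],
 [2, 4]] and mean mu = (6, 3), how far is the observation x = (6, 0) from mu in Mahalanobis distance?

Step 1 — centre the observation: (x - mu) = (0, -3).

Step 2 — invert Sigma. det(Sigma) = 9·4 - (2)² = 32.
  Sigma^{-1} = (1/det) · [[d, -b], [-b, a]] = [[0.125, -0.0625],
 [-0.0625, 0.2812]].

Step 3 — form the quadratic (x - mu)^T · Sigma^{-1} · (x - mu):
  Sigma^{-1} · (x - mu) = (0.1875, -0.8438).
  (x - mu)^T · [Sigma^{-1} · (x - mu)] = (0)·(0.1875) + (-3)·(-0.8438) = 2.5312.

Step 4 — take square root: d = √(2.5312) ≈ 1.591.

d(x, mu) = √(2.5312) ≈ 1.591


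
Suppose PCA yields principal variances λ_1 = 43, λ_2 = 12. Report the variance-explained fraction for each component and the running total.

Step 1 — total variance = trace(Sigma) = Σ λ_i = 43 + 12 = 55.

Step 2 — fraction explained by component i = λ_i / Σ λ:
  PC1: 43/55 = 0.7818
  PC2: 12/55 = 0.2182

Step 3 — cumulative fraction after k components = (λ_1 + ... + λ_k) / Σ λ:
  k = 1: 43/55 = 0.7818
  k = 2: (43 + 12)/55 = 55/55 = 1

Summary (fraction, with percent):

explained: PC1 0.7818 (78.18%), PC2 0.2182 (21.82%);  cumulative: 0.7818, 1


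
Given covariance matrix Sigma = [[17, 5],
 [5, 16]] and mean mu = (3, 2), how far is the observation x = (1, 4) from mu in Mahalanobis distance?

Step 1 — centre the observation: (x - mu) = (-2, 2).

Step 2 — invert Sigma. det(Sigma) = 17·16 - (5)² = 247.
  Sigma^{-1} = (1/det) · [[d, -b], [-b, a]] = [[0.0648, -0.0202],
 [-0.0202, 0.0688]].

Step 3 — form the quadratic (x - mu)^T · Sigma^{-1} · (x - mu):
  Sigma^{-1} · (x - mu) = (-0.17, 0.1781).
  (x - mu)^T · [Sigma^{-1} · (x - mu)] = (-2)·(-0.17) + (2)·(0.1781) = 0.6964.

Step 4 — take square root: d = √(0.6964) ≈ 0.8345.

d(x, mu) = √(0.6964) ≈ 0.8345


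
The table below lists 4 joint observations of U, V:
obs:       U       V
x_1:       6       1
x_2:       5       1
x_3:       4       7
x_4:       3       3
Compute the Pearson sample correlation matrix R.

Step 1 — column means:
  mean(U) = (6 + 5 + 4 + 3) / 4 = 18/4 = 4.5
  mean(V) = (1 + 1 + 7 + 3) / 4 = 12/4 = 3

Step 2 — sample variances and covariances s[i,j] = (1/(n-1)) · Σ_k (x_{k,i} - mean_i) · (x_{k,j} - mean_j), with n-1 = 3:
  s[U,U] = ((1.5)·(1.5) + (0.5)·(0.5) + (-0.5)·(-0.5) + (-1.5)·(-1.5)) / 3 = 5/3 = 1.6667
  s[U,V] = ((1.5)·(-2) + (0.5)·(-2) + (-0.5)·(4) + (-1.5)·(0)) / 3 = -6/3 = -2
  s[V,V] = ((-2)·(-2) + (-2)·(-2) + (4)·(4) + (0)·(0)) / 3 = 24/3 = 8
  Sample standard deviations s_i = √(s[i,i]):
  s(U) = √(1.6667) = 1.291
  s(V) = √(8) = 2.8284

Step 3 — r_{ij} = s_{ij} / (s_i · s_j):
  r[U,U] = 1 (diagonal).
  r[U,V] = -2 / (1.291 · 2.8284) = -2 / 3.6515 = -0.5477
  r[V,V] = 1 (diagonal).

R is symmetric with unit diagonal. Assembling:

R = [[1, -0.5477],
 [-0.5477, 1]]


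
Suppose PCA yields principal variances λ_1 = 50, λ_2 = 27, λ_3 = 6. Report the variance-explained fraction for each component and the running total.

Step 1 — total variance = trace(Sigma) = Σ λ_i = 50 + 27 + 6 = 83.

Step 2 — fraction explained by component i = λ_i / Σ λ:
  PC1: 50/83 = 0.6024
  PC2: 27/83 = 0.3253
  PC3: 6/83 = 0.0723

Step 3 — cumulative fraction after k components = (λ_1 + ... + λ_k) / Σ λ:
  k = 1: 50/83 = 0.6024
  k = 2: (50 + 27)/83 = 77/83 = 0.9277
  k = 3: (50 + 27 + 6)/83 = 83/83 = 1

Summary (fraction, with percent):

explained: PC1 0.6024 (60.24%), PC2 0.3253 (32.53%), PC3 0.0723 (7.23%);  cumulative: 0.6024, 0.9277, 1


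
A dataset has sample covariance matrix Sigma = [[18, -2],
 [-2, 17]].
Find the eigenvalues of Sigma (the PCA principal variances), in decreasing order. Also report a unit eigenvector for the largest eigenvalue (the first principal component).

Step 1 — characteristic polynomial of 2×2 Sigma:
  det(Sigma - λI) = λ² - trace · λ + det = 0.
  trace = 18 + 17 = 35, det = 18·17 - (-2)² = 302.
Step 2 — discriminant:
  Δ = trace² - 4·det = 1225 - 1208 = 17.
Step 3 — eigenvalues:
  λ = (trace ± √Δ)/2 = (35 ± 4.1231)/2,
  λ_1 = 19.5616,  λ_2 = 15.4384.

Step 4 — unit eigenvector for λ_1: solve (Sigma - λ_1 I)v = 0. First row:
  (18 - 19.5616)·v_x + (-2)·v_y = 0, i.e. (-1.5616)·v_x + (-2)·v_y = 0,
  so v ∝ (b, λ_1 - a) = (-2, 1.5616); multiply by -1 so the first entry is positive: u = (2, -1.5616).
  ||u|| = √((2)² + (-1.5616)²) = √(6.4384) ≈ 2.5374,
  v_1 = u/||u|| ≈ (0.7882, -0.6154) (||v_1|| = 1).

λ_1 = 19.5616,  λ_2 = 15.4384;  v_1 ≈ (0.7882, -0.6154)


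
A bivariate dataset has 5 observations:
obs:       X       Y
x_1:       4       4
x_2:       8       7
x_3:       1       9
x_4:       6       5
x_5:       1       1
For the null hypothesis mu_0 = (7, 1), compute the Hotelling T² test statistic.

Step 1 — sample mean vector:
  mean(X) = (4 + 8 + 1 + 6 + 1) / 5 = 20/5 = 4
  mean(Y) = (4 + 7 + 9 + 5 + 1) / 5 = 26/5 = 5.2
  x̄ = (4, 5.2),  deviation x̄ - mu_0 = (4, 5.2) - (7, 1) = (-3, 4.2).

Step 2 — sample covariance matrix, S[i,j] = (1/(n-1)) · Σ_k (x_{k,i} - mean_i) · (x_{k,j} - mean_j), divisor n-1 = 4:
  S[X,X] = ((0)·(0) + (4)·(4) + (-3)·(-3) + (2)·(2) + (-3)·(-3)) / 4 = 38/4 = 9.5
  S[X,Y] = ((0)·(-1.2) + (4)·(1.8) + (-3)·(3.8) + (2)·(-0.2) + (-3)·(-4.2)) / 4 = 8/4 = 2
  S[Y,Y] = ((-1.2)·(-1.2) + (1.8)·(1.8) + (3.8)·(3.8) + (-0.2)·(-0.2) + (-4.2)·(-4.2)) / 4 = 36.8/4 = 9.2
  S = [[9.5, 2],
 [2, 9.2]].

Step 3 — invert S. det(S) = 9.5·9.2 - (2)² = 83.4.
  S^{-1} = (1/det) · [[d, -b], [-b, a]] = [[0.1103, -0.024],
 [-0.024, 0.1139]].

Step 4 — quadratic form (x̄ - mu_0)^T · S^{-1} · (x̄ - mu_0):
  S^{-1} · (x̄ - mu_0) = (-0.4317, 0.5504),
  (x̄ - mu_0)^T · [...] = (-3)·(-0.4317) + (4.2)·(0.5504) = 3.6065.

Step 5 — scale by n: T² = 5 · 3.6065 = 18.0324.

T² ≈ 18.0324


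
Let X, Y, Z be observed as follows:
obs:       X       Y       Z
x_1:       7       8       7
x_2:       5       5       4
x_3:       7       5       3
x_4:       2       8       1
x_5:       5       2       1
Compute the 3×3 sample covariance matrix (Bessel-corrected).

Step 1 — column means:
  mean(X) = (7 + 5 + 7 + 2 + 5) / 5 = 26/5 = 5.2
  mean(Y) = (8 + 5 + 5 + 8 + 2) / 5 = 28/5 = 5.6
  mean(Z) = (7 + 4 + 3 + 1 + 1) / 5 = 16/5 = 3.2

Step 2 — sample covariance S[i,j] = (1/(n-1)) · Σ_k (x_{k,i} - mean_i) · (x_{k,j} - mean_j), with n-1 = 4.
  S[X,X] = ((1.8)·(1.8) + (-0.2)·(-0.2) + (1.8)·(1.8) + (-3.2)·(-3.2) + (-0.2)·(-0.2)) / 4 = 16.8/4 = 4.2
  S[X,Y] = ((1.8)·(2.4) + (-0.2)·(-0.6) + (1.8)·(-0.6) + (-3.2)·(2.4) + (-0.2)·(-3.6)) / 4 = -3.6/4 = -0.9
  S[X,Z] = ((1.8)·(3.8) + (-0.2)·(0.8) + (1.8)·(-0.2) + (-3.2)·(-2.2) + (-0.2)·(-2.2)) / 4 = 13.8/4 = 3.45
  S[Y,Y] = ((2.4)·(2.4) + (-0.6)·(-0.6) + (-0.6)·(-0.6) + (2.4)·(2.4) + (-3.6)·(-3.6)) / 4 = 25.2/4 = 6.3
  S[Y,Z] = ((2.4)·(3.8) + (-0.6)·(0.8) + (-0.6)·(-0.2) + (2.4)·(-2.2) + (-3.6)·(-2.2)) / 4 = 11.4/4 = 2.85
  S[Z,Z] = ((3.8)·(3.8) + (0.8)·(0.8) + (-0.2)·(-0.2) + (-2.2)·(-2.2) + (-2.2)·(-2.2)) / 4 = 24.8/4 = 6.2

S is symmetric (S[j,i] = S[i,j]). Assembling:

S = [[4.2, -0.9, 3.45],
 [-0.9, 6.3, 2.85],
 [3.45, 2.85, 6.2]]


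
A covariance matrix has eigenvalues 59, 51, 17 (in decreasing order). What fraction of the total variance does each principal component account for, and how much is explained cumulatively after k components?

Step 1 — total variance = trace(Sigma) = Σ λ_i = 59 + 51 + 17 = 127.

Step 2 — fraction explained by component i = λ_i / Σ λ:
  PC1: 59/127 = 0.4646
  PC2: 51/127 = 0.4016
  PC3: 17/127 = 0.1339

Step 3 — cumulative fraction after k components = (λ_1 + ... + λ_k) / Σ λ:
  k = 1: 59/127 = 0.4646
  k = 2: (59 + 51)/127 = 110/127 = 0.8661
  k = 3: (59 + 51 + 17)/127 = 127/127 = 1

Summary (fraction, with percent):

explained: PC1 0.4646 (46.46%), PC2 0.4016 (40.16%), PC3 0.1339 (13.39%);  cumulative: 0.4646, 0.8661, 1


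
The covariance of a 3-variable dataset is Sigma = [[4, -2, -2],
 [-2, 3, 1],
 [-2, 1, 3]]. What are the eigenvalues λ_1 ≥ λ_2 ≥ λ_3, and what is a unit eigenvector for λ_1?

Step 1 — characteristic polynomial p(λ) = det(λI - Sigma) = λ³ - tr·λ² + c_1·λ - det, where tr = trace, c_1 = sum of the principal 2×2 minors, det = det(Sigma):
  tr = 4 + 3 + 3 = 10,
  c_1 = (4·3 - (-2)²) + (4·3 - (-2)²) + (3·3 - (1)²) = 8 + 8 + 8 = 24,
  det = 4·(3·3 - (1)²) - (-2)·((-2)·3 - (1)·(-2)) + (-2)·((-2)·(1) - 3·(-2)) = 4·(8) - (-2)·(-4) + (-2)·(4) = 16.
  So p(λ) = λ³ - 10λ² + 24λ - 16.
Step 2 — look for an integer root (rational root theorem: any rational root is an integer divisor of 16). Testing λ = 2:
  p(2) = 8 - 40 + 48 - 16 = 0  ✓
  Dividing out (λ - 2): p(λ) = (λ - 2)(λ² - 8λ + 8).
Step 3 — remaining eigenvalues from the quadratic λ² - 8λ + 8 = 0:
  Δ = 8² - 4·8 = 64 - 32 = 32,  λ = (8 ± √32)/2 = (8 ± 5.6569)/2 ≈ 6.8284 or 1.1716.
  Sorted: λ_1 = 6.8284,  λ_2 = 2,  λ_3 = 1.1716  (check: sum = 10 = tr ✓).

Step 4 — unit eigenvector for λ_1 ≈ 6.8284: v spans the null space of (Sigma - λ_1 I), whose rows are
  r_1 = (-2.8284, -2, -2),  r_2 = (-2, -3.8284, 1),  r_3 = (-2, 1, -3.8284).
  v is orthogonal to every row, so take v ∝ r_1 × r_2 = ((-2)·(1) - (-2)·(-3.8284), (-2)·(-2) - (-2.8284)·(1), (-2.8284)·(-3.8284) - (-2)·(-2)) ≈ (-9.6569, 6.8284, 6.8284).
  Rescale (multiply by -1 so the first nonzero entry is positive): u = (9.6569, -6.8284, -6.8284).
  ||u|| = √((9.6569)² + (-6.8284)² + (-6.8284)²) = √(186.5097) ≈ 13.6569,  v_1 = u/||u|| ≈ (0.7071, -0.5, -0.5) (||v_1|| = 1).

λ_1 = 6.8284,  λ_2 = 2,  λ_3 = 1.1716;  v_1 ≈ (0.7071, -0.5, -0.5)


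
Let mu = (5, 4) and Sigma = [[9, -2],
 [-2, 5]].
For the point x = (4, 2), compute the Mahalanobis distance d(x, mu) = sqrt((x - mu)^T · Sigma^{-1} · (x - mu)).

Step 1 — centre the observation: (x - mu) = (-1, -2).

Step 2 — invert Sigma. det(Sigma) = 9·5 - (-2)² = 41.
  Sigma^{-1} = (1/det) · [[d, -b], [-b, a]] = [[0.122, 0.0488],
 [0.0488, 0.2195]].

Step 3 — form the quadratic (x - mu)^T · Sigma^{-1} · (x - mu):
  Sigma^{-1} · (x - mu) = (-0.2195, -0.4878).
  (x - mu)^T · [Sigma^{-1} · (x - mu)] = (-1)·(-0.2195) + (-2)·(-0.4878) = 1.1951.

Step 4 — take square root: d = √(1.1951) ≈ 1.0932.

d(x, mu) = √(1.1951) ≈ 1.0932


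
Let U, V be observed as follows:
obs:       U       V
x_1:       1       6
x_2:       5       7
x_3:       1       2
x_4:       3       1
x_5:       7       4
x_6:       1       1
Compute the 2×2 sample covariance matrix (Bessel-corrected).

Step 1 — column means:
  mean(U) = (1 + 5 + 1 + 3 + 7 + 1) / 6 = 18/6 = 3
  mean(V) = (6 + 7 + 2 + 1 + 4 + 1) / 6 = 21/6 = 3.5

Step 2 — sample covariance S[i,j] = (1/(n-1)) · Σ_k (x_{k,i} - mean_i) · (x_{k,j} - mean_j), with n-1 = 5.
  S[U,U] = ((-2)·(-2) + (2)·(2) + (-2)·(-2) + (0)·(0) + (4)·(4) + (-2)·(-2)) / 5 = 32/5 = 6.4
  S[U,V] = ((-2)·(2.5) + (2)·(3.5) + (-2)·(-1.5) + (0)·(-2.5) + (4)·(0.5) + (-2)·(-2.5)) / 5 = 12/5 = 2.4
  S[V,V] = ((2.5)·(2.5) + (3.5)·(3.5) + (-1.5)·(-1.5) + (-2.5)·(-2.5) + (0.5)·(0.5) + (-2.5)·(-2.5)) / 5 = 33.5/5 = 6.7

S is symmetric (S[j,i] = S[i,j]). Assembling:

S = [[6.4, 2.4],
 [2.4, 6.7]]


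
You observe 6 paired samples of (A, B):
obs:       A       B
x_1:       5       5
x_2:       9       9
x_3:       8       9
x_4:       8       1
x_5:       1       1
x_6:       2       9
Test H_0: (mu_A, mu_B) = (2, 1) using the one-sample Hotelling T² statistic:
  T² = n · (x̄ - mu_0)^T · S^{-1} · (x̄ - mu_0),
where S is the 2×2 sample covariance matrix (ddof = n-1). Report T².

Step 1 — sample mean vector:
  mean(A) = (5 + 9 + 8 + 8 + 1 + 2) / 6 = 33/6 = 5.5
  mean(B) = (5 + 9 + 9 + 1 + 1 + 9) / 6 = 34/6 = 5.6667
  x̄ = (5.5, 5.6667),  deviation x̄ - mu_0 = (5.5, 5.6667) - (2, 1) = (3.5, 4.6667).

Step 2 — sample covariance matrix, S[i,j] = (1/(n-1)) · Σ_k (x_{k,i} - mean_i) · (x_{k,j} - mean_j), divisor n-1 = 5:
  S[A,A] = ((-0.5)·(-0.5) + (3.5)·(3.5) + (2.5)·(2.5) + (2.5)·(2.5) + (-4.5)·(-4.5) + (-3.5)·(-3.5)) / 5 = 57.5/5 = 11.5
  S[A,B] = ((-0.5)·(-0.6667) + (3.5)·(3.3333) + (2.5)·(3.3333) + (2.5)·(-4.6667) + (-4.5)·(-4.6667) + (-3.5)·(3.3333)) / 5 = 18/5 = 3.6
  S[B,B] = ((-0.6667)·(-0.6667) + (3.3333)·(3.3333) + (3.3333)·(3.3333) + (-4.6667)·(-4.6667) + (-4.6667)·(-4.6667) + (3.3333)·(3.3333)) / 5 = 77.3333/5 = 15.4667
  S = [[11.5, 3.6],
 [3.6, 15.4667]].

Step 3 — invert S. det(S) = 11.5·15.4667 - (3.6)² = 164.9067.
  S^{-1} = (1/det) · [[d, -b], [-b, a]] = [[0.0938, -0.0218],
 [-0.0218, 0.0697]].

Step 4 — quadratic form (x̄ - mu_0)^T · S^{-1} · (x̄ - mu_0):
  S^{-1} · (x̄ - mu_0) = (0.2264, 0.249),
  (x̄ - mu_0)^T · [...] = (3.5)·(0.2264) + (4.6667)·(0.249) = 1.9545.

Step 5 — scale by n: T² = 6 · 1.9545 = 11.727.

T² ≈ 11.727


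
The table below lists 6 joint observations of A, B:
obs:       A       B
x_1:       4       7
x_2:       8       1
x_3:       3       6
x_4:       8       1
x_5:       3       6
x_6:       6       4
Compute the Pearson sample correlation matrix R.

Step 1 — column means:
  mean(A) = (4 + 8 + 3 + 8 + 3 + 6) / 6 = 32/6 = 5.3333
  mean(B) = (7 + 1 + 6 + 1 + 6 + 4) / 6 = 25/6 = 4.1667

Step 2 — sample variances and covariances s[i,j] = (1/(n-1)) · Σ_k (x_{k,i} - mean_i) · (x_{k,j} - mean_j), with n-1 = 5:
  s[A,A] = ((-1.3333)·(-1.3333) + (2.6667)·(2.6667) + (-2.3333)·(-2.3333) + (2.6667)·(2.6667) + (-2.3333)·(-2.3333) + (0.6667)·(0.6667)) / 5 = 27.3333/5 = 5.4667
  s[A,B] = ((-1.3333)·(2.8333) + (2.6667)·(-3.1667) + (-2.3333)·(1.8333) + (2.6667)·(-3.1667) + (-2.3333)·(1.8333) + (0.6667)·(-0.1667)) / 5 = -29.3333/5 = -5.8667
  s[B,B] = ((2.8333)·(2.8333) + (-3.1667)·(-3.1667) + (1.8333)·(1.8333) + (-3.1667)·(-3.1667) + (1.8333)·(1.8333) + (-0.1667)·(-0.1667)) / 5 = 34.8333/5 = 6.9667
  Sample standard deviations s_i = √(s[i,i]):
  s(A) = √(5.4667) = 2.3381
  s(B) = √(6.9667) = 2.6394

Step 3 — r_{ij} = s_{ij} / (s_i · s_j):
  r[A,A] = 1 (diagonal).
  r[A,B] = -5.8667 / (2.3381 · 2.6394) = -5.8667 / 6.1713 = -0.9506
  r[B,B] = 1 (diagonal).

R is symmetric with unit diagonal. Assembling:

R = [[1, -0.9506],
 [-0.9506, 1]]


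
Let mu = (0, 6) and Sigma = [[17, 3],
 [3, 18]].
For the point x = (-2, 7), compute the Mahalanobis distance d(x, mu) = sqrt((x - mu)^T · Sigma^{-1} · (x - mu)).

Step 1 — centre the observation: (x - mu) = (-2, 1).

Step 2 — invert Sigma. det(Sigma) = 17·18 - (3)² = 297.
  Sigma^{-1} = (1/det) · [[d, -b], [-b, a]] = [[0.0606, -0.0101],
 [-0.0101, 0.0572]].

Step 3 — form the quadratic (x - mu)^T · Sigma^{-1} · (x - mu):
  Sigma^{-1} · (x - mu) = (-0.1313, 0.0774).
  (x - mu)^T · [Sigma^{-1} · (x - mu)] = (-2)·(-0.1313) + (1)·(0.0774) = 0.3401.

Step 4 — take square root: d = √(0.3401) ≈ 0.5832.

d(x, mu) = √(0.3401) ≈ 0.5832


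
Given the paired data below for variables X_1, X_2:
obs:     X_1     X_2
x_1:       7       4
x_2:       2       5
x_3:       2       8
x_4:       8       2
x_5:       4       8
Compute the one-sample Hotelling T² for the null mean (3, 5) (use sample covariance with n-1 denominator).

Step 1 — sample mean vector:
  mean(X_1) = (7 + 2 + 2 + 8 + 4) / 5 = 23/5 = 4.6
  mean(X_2) = (4 + 5 + 8 + 2 + 8) / 5 = 27/5 = 5.4
  x̄ = (4.6, 5.4),  deviation x̄ - mu_0 = (4.6, 5.4) - (3, 5) = (1.6, 0.4).

Step 2 — sample covariance matrix, S[i,j] = (1/(n-1)) · Σ_k (x_{k,i} - mean_i) · (x_{k,j} - mean_j), divisor n-1 = 4:
  S[X_1,X_1] = ((2.4)·(2.4) + (-2.6)·(-2.6) + (-2.6)·(-2.6) + (3.4)·(3.4) + (-0.6)·(-0.6)) / 4 = 31.2/4 = 7.8
  S[X_1,X_2] = ((2.4)·(-1.4) + (-2.6)·(-0.4) + (-2.6)·(2.6) + (3.4)·(-3.4) + (-0.6)·(2.6)) / 4 = -22.2/4 = -5.55
  S[X_2,X_2] = ((-1.4)·(-1.4) + (-0.4)·(-0.4) + (2.6)·(2.6) + (-3.4)·(-3.4) + (2.6)·(2.6)) / 4 = 27.2/4 = 6.8
  S = [[7.8, -5.55],
 [-5.55, 6.8]].

Step 3 — invert S. det(S) = 7.8·6.8 - (-5.55)² = 22.2375.
  S^{-1} = (1/det) · [[d, -b], [-b, a]] = [[0.3058, 0.2496],
 [0.2496, 0.3508]].

Step 4 — quadratic form (x̄ - mu_0)^T · S^{-1} · (x̄ - mu_0):
  S^{-1} · (x̄ - mu_0) = (0.5891, 0.5396),
  (x̄ - mu_0)^T · [...] = (1.6)·(0.5891) + (0.4)·(0.5396) = 1.1584.

Step 5 — scale by n: T² = 5 · 1.1584 = 5.792.

T² ≈ 5.792


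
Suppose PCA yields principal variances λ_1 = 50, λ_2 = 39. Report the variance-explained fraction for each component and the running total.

Step 1 — total variance = trace(Sigma) = Σ λ_i = 50 + 39 = 89.

Step 2 — fraction explained by component i = λ_i / Σ λ:
  PC1: 50/89 = 0.5618
  PC2: 39/89 = 0.4382

Step 3 — cumulative fraction after k components = (λ_1 + ... + λ_k) / Σ λ:
  k = 1: 50/89 = 0.5618
  k = 2: (50 + 39)/89 = 89/89 = 1

Summary (fraction, with percent):

explained: PC1 0.5618 (56.18%), PC2 0.4382 (43.82%);  cumulative: 0.5618, 1


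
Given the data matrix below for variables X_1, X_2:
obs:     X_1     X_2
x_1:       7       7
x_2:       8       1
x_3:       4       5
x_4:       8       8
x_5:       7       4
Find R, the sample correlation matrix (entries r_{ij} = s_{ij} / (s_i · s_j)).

Step 1 — column means:
  mean(X_1) = (7 + 8 + 4 + 8 + 7) / 5 = 34/5 = 6.8
  mean(X_2) = (7 + 1 + 5 + 8 + 4) / 5 = 25/5 = 5

Step 2 — sample variances and covariances s[i,j] = (1/(n-1)) · Σ_k (x_{k,i} - mean_i) · (x_{k,j} - mean_j), with n-1 = 4:
  s[X_1,X_1] = ((0.2)·(0.2) + (1.2)·(1.2) + (-2.8)·(-2.8) + (1.2)·(1.2) + (0.2)·(0.2)) / 4 = 10.8/4 = 2.7
  s[X_1,X_2] = ((0.2)·(2) + (1.2)·(-4) + (-2.8)·(0) + (1.2)·(3) + (0.2)·(-1)) / 4 = -1/4 = -0.25
  s[X_2,X_2] = ((2)·(2) + (-4)·(-4) + (0)·(0) + (3)·(3) + (-1)·(-1)) / 4 = 30/4 = 7.5
  Sample standard deviations s_i = √(s[i,i]):
  s(X_1) = √(2.7) = 1.6432
  s(X_2) = √(7.5) = 2.7386

Step 3 — r_{ij} = s_{ij} / (s_i · s_j):
  r[X_1,X_1] = 1 (diagonal).
  r[X_1,X_2] = -0.25 / (1.6432 · 2.7386) = -0.25 / 4.5 = -0.0556
  r[X_2,X_2] = 1 (diagonal).

R is symmetric with unit diagonal. Assembling:

R = [[1, -0.0556],
 [-0.0556, 1]]


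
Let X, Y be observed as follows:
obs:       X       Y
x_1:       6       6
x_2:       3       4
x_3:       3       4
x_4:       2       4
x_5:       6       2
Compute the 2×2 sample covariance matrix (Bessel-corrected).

Step 1 — column means:
  mean(X) = (6 + 3 + 3 + 2 + 6) / 5 = 20/5 = 4
  mean(Y) = (6 + 4 + 4 + 4 + 2) / 5 = 20/5 = 4

Step 2 — sample covariance S[i,j] = (1/(n-1)) · Σ_k (x_{k,i} - mean_i) · (x_{k,j} - mean_j), with n-1 = 4.
  S[X,X] = ((2)·(2) + (-1)·(-1) + (-1)·(-1) + (-2)·(-2) + (2)·(2)) / 4 = 14/4 = 3.5
  S[X,Y] = ((2)·(2) + (-1)·(0) + (-1)·(0) + (-2)·(0) + (2)·(-2)) / 4 = 0/4 = 0
  S[Y,Y] = ((2)·(2) + (0)·(0) + (0)·(0) + (0)·(0) + (-2)·(-2)) / 4 = 8/4 = 2

S is symmetric (S[j,i] = S[i,j]). Assembling:

S = [[3.5, 0],
 [0, 2]]


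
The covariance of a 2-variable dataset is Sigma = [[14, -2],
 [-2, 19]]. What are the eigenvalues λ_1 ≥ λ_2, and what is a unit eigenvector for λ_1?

Step 1 — characteristic polynomial of 2×2 Sigma:
  det(Sigma - λI) = λ² - trace · λ + det = 0.
  trace = 14 + 19 = 33, det = 14·19 - (-2)² = 262.
Step 2 — discriminant:
  Δ = trace² - 4·det = 1089 - 1048 = 41.
Step 3 — eigenvalues:
  λ = (trace ± √Δ)/2 = (33 ± 6.4031)/2,
  λ_1 = 19.7016,  λ_2 = 13.2984.

Step 4 — unit eigenvector for λ_1: solve (Sigma - λ_1 I)v = 0. First row:
  (14 - 19.7016)·v_x + (-2)·v_y = 0, i.e. (-5.7016)·v_x + (-2)·v_y = 0,
  so v ∝ (b, λ_1 - a) = (-2, 5.7016); multiply by -1 so the first entry is positive: u = (2, -5.7016).
  ||u|| = √((2)² + (-5.7016)²) = √(36.5078) ≈ 6.0422,
  v_1 = u/||u|| ≈ (0.331, -0.9436) (||v_1|| = 1).

λ_1 = 19.7016,  λ_2 = 13.2984;  v_1 ≈ (0.331, -0.9436)


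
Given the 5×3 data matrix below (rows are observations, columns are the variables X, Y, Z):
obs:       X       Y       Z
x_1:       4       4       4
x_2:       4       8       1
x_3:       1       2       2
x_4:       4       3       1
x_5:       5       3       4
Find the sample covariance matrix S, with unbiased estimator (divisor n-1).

Step 1 — column means:
  mean(X) = (4 + 4 + 1 + 4 + 5) / 5 = 18/5 = 3.6
  mean(Y) = (4 + 8 + 2 + 3 + 3) / 5 = 20/5 = 4
  mean(Z) = (4 + 1 + 2 + 1 + 4) / 5 = 12/5 = 2.4

Step 2 — sample covariance S[i,j] = (1/(n-1)) · Σ_k (x_{k,i} - mean_i) · (x_{k,j} - mean_j), with n-1 = 4.
  S[X,X] = ((0.4)·(0.4) + (0.4)·(0.4) + (-2.6)·(-2.6) + (0.4)·(0.4) + (1.4)·(1.4)) / 4 = 9.2/4 = 2.3
  S[X,Y] = ((0.4)·(0) + (0.4)·(4) + (-2.6)·(-2) + (0.4)·(-1) + (1.4)·(-1)) / 4 = 5/4 = 1.25
  S[X,Z] = ((0.4)·(1.6) + (0.4)·(-1.4) + (-2.6)·(-0.4) + (0.4)·(-1.4) + (1.4)·(1.6)) / 4 = 2.8/4 = 0.7
  S[Y,Y] = ((0)·(0) + (4)·(4) + (-2)·(-2) + (-1)·(-1) + (-1)·(-1)) / 4 = 22/4 = 5.5
  S[Y,Z] = ((0)·(1.6) + (4)·(-1.4) + (-2)·(-0.4) + (-1)·(-1.4) + (-1)·(1.6)) / 4 = -5/4 = -1.25
  S[Z,Z] = ((1.6)·(1.6) + (-1.4)·(-1.4) + (-0.4)·(-0.4) + (-1.4)·(-1.4) + (1.6)·(1.6)) / 4 = 9.2/4 = 2.3

S is symmetric (S[j,i] = S[i,j]). Assembling:

S = [[2.3, 1.25, 0.7],
 [1.25, 5.5, -1.25],
 [0.7, -1.25, 2.3]]


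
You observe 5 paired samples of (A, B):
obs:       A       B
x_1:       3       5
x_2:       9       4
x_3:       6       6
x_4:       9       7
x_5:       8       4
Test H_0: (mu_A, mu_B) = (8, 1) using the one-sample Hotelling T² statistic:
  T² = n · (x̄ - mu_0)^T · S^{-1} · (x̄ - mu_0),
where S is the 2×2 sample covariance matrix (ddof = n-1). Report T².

Step 1 — sample mean vector:
  mean(A) = (3 + 9 + 6 + 9 + 8) / 5 = 35/5 = 7
  mean(B) = (5 + 4 + 6 + 7 + 4) / 5 = 26/5 = 5.2
  x̄ = (7, 5.2),  deviation x̄ - mu_0 = (7, 5.2) - (8, 1) = (-1, 4.2).

Step 2 — sample covariance matrix, S[i,j] = (1/(n-1)) · Σ_k (x_{k,i} - mean_i) · (x_{k,j} - mean_j), divisor n-1 = 4:
  S[A,A] = ((-4)·(-4) + (2)·(2) + (-1)·(-1) + (2)·(2) + (1)·(1)) / 4 = 26/4 = 6.5
  S[A,B] = ((-4)·(-0.2) + (2)·(-1.2) + (-1)·(0.8) + (2)·(1.8) + (1)·(-1.2)) / 4 = 0/4 = 0
  S[B,B] = ((-0.2)·(-0.2) + (-1.2)·(-1.2) + (0.8)·(0.8) + (1.8)·(1.8) + (-1.2)·(-1.2)) / 4 = 6.8/4 = 1.7
  S = [[6.5, 0],
 [0, 1.7]].

Step 3 — invert S. det(S) = 6.5·1.7 - (0)² = 11.05.
  S^{-1} = (1/det) · [[d, -b], [-b, a]] = [[0.1538, 0],
 [0, 0.5882]].

Step 4 — quadratic form (x̄ - mu_0)^T · S^{-1} · (x̄ - mu_0):
  S^{-1} · (x̄ - mu_0) = (-0.1538, 2.4706),
  (x̄ - mu_0)^T · [...] = (-1)·(-0.1538) + (4.2)·(2.4706) = 10.5303.

Step 5 — scale by n: T² = 5 · 10.5303 = 52.6516.

T² ≈ 52.6516


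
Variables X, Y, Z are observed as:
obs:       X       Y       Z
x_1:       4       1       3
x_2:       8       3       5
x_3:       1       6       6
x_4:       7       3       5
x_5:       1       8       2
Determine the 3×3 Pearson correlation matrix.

Step 1 — column means:
  mean(X) = (4 + 8 + 1 + 7 + 1) / 5 = 21/5 = 4.2
  mean(Y) = (1 + 3 + 6 + 3 + 8) / 5 = 21/5 = 4.2
  mean(Z) = (3 + 5 + 6 + 5 + 2) / 5 = 21/5 = 4.2

Step 2 — sample variances and covariances s[i,j] = (1/(n-1)) · Σ_k (x_{k,i} - mean_i) · (x_{k,j} - mean_j), with n-1 = 4:
  s[X,X] = ((-0.2)·(-0.2) + (3.8)·(3.8) + (-3.2)·(-3.2) + (2.8)·(2.8) + (-3.2)·(-3.2)) / 4 = 42.8/4 = 10.7
  s[X,Y] = ((-0.2)·(-3.2) + (3.8)·(-1.2) + (-3.2)·(1.8) + (2.8)·(-1.2) + (-3.2)·(3.8)) / 4 = -25.2/4 = -6.3
  s[X,Z] = ((-0.2)·(-1.2) + (3.8)·(0.8) + (-3.2)·(1.8) + (2.8)·(0.8) + (-3.2)·(-2.2)) / 4 = 6.8/4 = 1.7
  s[Y,Y] = ((-3.2)·(-3.2) + (-1.2)·(-1.2) + (1.8)·(1.8) + (-1.2)·(-1.2) + (3.8)·(3.8)) / 4 = 30.8/4 = 7.7
  s[Y,Z] = ((-3.2)·(-1.2) + (-1.2)·(0.8) + (1.8)·(1.8) + (-1.2)·(0.8) + (3.8)·(-2.2)) / 4 = -3.2/4 = -0.8
  s[Z,Z] = ((-1.2)·(-1.2) + (0.8)·(0.8) + (1.8)·(1.8) + (0.8)·(0.8) + (-2.2)·(-2.2)) / 4 = 10.8/4 = 2.7
  Sample standard deviations s_i = √(s[i,i]):
  s(X) = √(10.7) = 3.2711
  s(Y) = √(7.7) = 2.7749
  s(Z) = √(2.7) = 1.6432

Step 3 — r_{ij} = s_{ij} / (s_i · s_j):
  r[X,X] = 1 (diagonal).
  r[X,Y] = -6.3 / (3.2711 · 2.7749) = -6.3 / 9.0769 = -0.6941
  r[X,Z] = 1.7 / (3.2711 · 1.6432) = 1.7 / 5.3749 = 0.3163
  r[Y,Y] = 1 (diagonal).
  r[Y,Z] = -0.8 / (2.7749 · 1.6432) = -0.8 / 4.5596 = -0.1755
  r[Z,Z] = 1 (diagonal).

R is symmetric with unit diagonal. Assembling:

R = [[1, -0.6941, 0.3163],
 [-0.6941, 1, -0.1755],
 [0.3163, -0.1755, 1]]


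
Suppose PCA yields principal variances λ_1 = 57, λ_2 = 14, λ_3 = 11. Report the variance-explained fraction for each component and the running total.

Step 1 — total variance = trace(Sigma) = Σ λ_i = 57 + 14 + 11 = 82.

Step 2 — fraction explained by component i = λ_i / Σ λ:
  PC1: 57/82 = 0.6951
  PC2: 14/82 = 0.1707
  PC3: 11/82 = 0.1341

Step 3 — cumulative fraction after k components = (λ_1 + ... + λ_k) / Σ λ:
  k = 1: 57/82 = 0.6951
  k = 2: (57 + 14)/82 = 71/82 = 0.8659
  k = 3: (57 + 14 + 11)/82 = 82/82 = 1

Summary (fraction, with percent):

explained: PC1 0.6951 (69.51%), PC2 0.1707 (17.07%), PC3 0.1341 (13.41%);  cumulative: 0.6951, 0.8659, 1
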